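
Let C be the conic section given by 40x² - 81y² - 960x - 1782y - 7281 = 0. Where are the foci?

Collect terms: 40(x² - 24x) -81(y² + 22y) = 7281
Completing the square gives 40(x - 12)² -81(y + 11)² = 7281 + 5760 - 9801 = 3240.
Dividing both sides by 3240: (x - 12)²/81 - (y + 11)²/40 = 1
Hyperbola, center (12, -11), transverse axis horizontal; a² = 81, b² = 40.
c² = a² + b² = 81 + 40 = 121, so c = 11.
Foci lie on the horizontal axis through the center: (h ± c, k).

(1, -11) and (23, -11)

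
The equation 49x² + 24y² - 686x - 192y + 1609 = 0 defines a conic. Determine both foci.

(7, -1) and (7, 9)

Group the x- and y-terms: 49(x² - 14x) + 24(y² - 8y) = -1609
Complete the square: 49(x - 7)² + 24(y - 4)² = -1609 + 2401 + 384 = 1176
Divide by 1176: (x - 7)²/24 + (y - 4)²/49 = 1
Ellipse, center (7, 4), major axis vertical; a² = 49, b² = 24.
c² = a² - b² = 49 - 24 = 25, so c = 5.
Foci lie on the vertical axis through the center: (h, k ± c).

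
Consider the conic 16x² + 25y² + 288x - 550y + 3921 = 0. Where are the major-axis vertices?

(-14, 11) and (-4, 11)

16(x² + 18x) + 25(y² - 22y) = -3921
Complete the square: 16(x + 9)² + 25(y - 11)² = -3921 + 1296 + 3025 = 400
Dividing both sides by 400: (x + 9)²/25 + (y - 11)²/16 = 1
Ellipse, center (-9, 11), major axis horizontal; a² = 25, b² = 16.
a = 5. Vertices at (h ± a, k).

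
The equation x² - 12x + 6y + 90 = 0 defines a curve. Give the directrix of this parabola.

Only x is squared. Complete the square in x: (x - 6)² = -6(y + 9).
Vertex (6, -9); 4p = -6 so p = -3/2. Opens down.
Directrix is the horizontal line y = k − p = -9 − (-3/2) = -15/2.

y = -15/2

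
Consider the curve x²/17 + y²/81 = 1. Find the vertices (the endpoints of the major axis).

Center (0, 0). The larger denominator 81 sits under the y-term, so the major axis is vertical; a² = 81, b² = 17.
a = 9. Vertices at (h, k ± a).

(0, -9) and (0, 9)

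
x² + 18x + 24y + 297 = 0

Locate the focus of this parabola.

(-9, -15)

Only x is squared. Complete the square in x: (x + 9)² = -24(y + 9).
Vertex (-9, -9); 4p = -24 so p = -6. Opens down.
Focus is p units from the vertex along the axis: (h, k + p).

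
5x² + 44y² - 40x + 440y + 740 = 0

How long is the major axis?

Group the x- and y-terms: 5(x² - 8x) + 44(y² + 10y) = -740
Complete the square: 5(x - 4)² + 44(y + 5)² = -740 + 80 + 1100 = 440
Dividing both sides by 440: (x - 4)²/88 + (y + 5)²/10 = 1
Ellipse, center (4, -5), major axis horizontal; a² = 88, b² = 10.
a² = 88 so a = 2√22; the major axis has length 2a = 4√22.

4√22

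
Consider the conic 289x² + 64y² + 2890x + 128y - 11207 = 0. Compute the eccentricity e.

e = 15/17

289(x² + 10x) + 64(y² + 2y) = 11207
Completing the square gives 289(x + 5)² + 64(y + 1)² = 11207 + 7225 + 64 = 18496.
Divide by 18496: (x + 5)²/64 + (y + 1)²/289 = 1
Ellipse, center (-5, -1), major axis vertical; a² = 289, b² = 64.
c² = a² - b² = 225, so c = 15.
e = c/a = 15/17.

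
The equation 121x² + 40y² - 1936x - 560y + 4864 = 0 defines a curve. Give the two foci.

(8, -2) and (8, 16)

Collect terms: 121(x² - 16x) + 40(y² - 14y) = -4864
Completing the square gives 121(x - 8)² + 40(y - 7)² = -4864 + 7744 + 1960 = 4840.
Divide by 4840: (x - 8)²/40 + (y - 7)²/121 = 1
Ellipse, center (8, 7), major axis vertical; a² = 121, b² = 40.
c² = a² - b² = 121 - 40 = 81, so c = 9.
Foci lie on the vertical axis through the center: (h, k ± c).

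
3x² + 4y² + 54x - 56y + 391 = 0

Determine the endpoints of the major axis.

Collect terms: 3(x² + 18x) + 4(y² - 14y) = -391
Complete the square in x and y: 3(x + 9)² + 4(y - 7)² = -391 + 243 + 196 = 48
Divide through by 48 to get (x + 9)²/16 + (y - 7)²/12 = 1.
Ellipse, center (-9, 7), major axis horizontal; a² = 16, b² = 12.
a = 4. Vertices at (h ± a, k).

(-13, 7) and (-5, 7)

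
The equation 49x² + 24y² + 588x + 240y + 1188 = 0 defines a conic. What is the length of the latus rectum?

Rearranging, 49(x² + 12x) + 24(y² + 10y) = -1188.
Complete the square: 49(x + 6)² + 24(y + 5)² = -1188 + 1764 + 600 = 1176
Divide by 1176: (x + 6)²/24 + (y + 5)²/49 = 1
Ellipse, center (-6, -5), major axis vertical; a² = 49, b² = 24.
Latus rectum length = 2b²/a = 2·24/7 = 48/7.

48/7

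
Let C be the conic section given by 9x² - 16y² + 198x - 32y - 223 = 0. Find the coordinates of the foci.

Rearranging, 9(x² + 22x) -16(y² + 2y) = 223.
9(x + 11)² -16(y + 1)² = 223 + 1089 - 16 = 1296
Divide by 1296: (x + 11)²/144 - (y + 1)²/81 = 1
Hyperbola, center (-11, -1), transverse axis horizontal; a² = 144, b² = 81.
c² = a² + b² = 144 + 81 = 225, so c = 15.
Foci lie on the horizontal axis through the center: (h ± c, k).

(-26, -1) and (4, -1)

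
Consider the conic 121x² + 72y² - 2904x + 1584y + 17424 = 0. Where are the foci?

Collect terms: 121(x² - 24x) + 72(y² + 22y) = -17424
Complete the square in x and y: 121(x - 12)² + 72(y + 11)² = -17424 + 17424 + 8712 = 8712
Divide by 8712: (x - 12)²/72 + (y + 11)²/121 = 1
Ellipse, center (12, -11), major axis vertical; a² = 121, b² = 72.
c² = a² - b² = 121 - 72 = 49, so c = 7.
Foci lie on the vertical axis through the center: (h, k ± c).

(12, -18) and (12, -4)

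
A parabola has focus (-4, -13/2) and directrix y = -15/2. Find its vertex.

The vertex is the midpoint between the focus and the directrix along the axis of symmetry.
Axis is vertical (directrix is horizontal). Vertex y-coordinate = (-13/2 + (-15/2))/2 = -7; x-coordinate = -4.

(-4, -7)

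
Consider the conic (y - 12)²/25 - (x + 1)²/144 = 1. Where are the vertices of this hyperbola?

Center (-1, 12). The positive term is the y-term, so the transverse axis is vertical; a² = 25, b² = 144.
a = 5. Vertices at (h, k ± a).

(-1, 7) and (-1, 17)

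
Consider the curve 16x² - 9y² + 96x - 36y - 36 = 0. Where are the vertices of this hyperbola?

(-6, -2) and (0, -2)

Rearranging, 16(x² + 6x) -9(y² + 4y) = 36.
Completing the square gives 16(x + 3)² -9(y + 2)² = 36 + 144 - 36 = 144.
Divide by 144: (x + 3)²/9 - (y + 2)²/16 = 1
Hyperbola, center (-3, -2), transverse axis horizontal; a² = 9, b² = 16.
a = 3. Vertices at (h ± a, k).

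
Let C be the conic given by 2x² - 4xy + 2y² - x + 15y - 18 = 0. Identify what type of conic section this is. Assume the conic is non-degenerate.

A = 2, B = -4, C = 2.
Discriminant B² − 4AC = (-4)² − 4·2·2 = 0.
B² − 4AC = 0 ⇒ parabola.

parabola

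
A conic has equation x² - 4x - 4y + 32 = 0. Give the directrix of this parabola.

Only x is squared. Complete the square in x: (x - 2)² = 4(y - 7).
Vertex (2, 7); 4p = 4 so p = 1. Opens up.
Directrix is the horizontal line y = k − p = 7 − (1) = 6.

y = 6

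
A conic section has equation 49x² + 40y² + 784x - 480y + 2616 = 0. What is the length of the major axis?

Collect terms: 49(x² + 16x) + 40(y² - 12y) = -2616
Complete the square: 49(x + 8)² + 40(y - 6)² = -2616 + 3136 + 1440 = 1960
Divide through by 1960 to get (x + 8)²/40 + (y - 6)²/49 = 1.
Ellipse, center (-8, 6), major axis vertical; a² = 49, b² = 40.
a² = 49 so a = 7; the major axis has length 2a = 14.

14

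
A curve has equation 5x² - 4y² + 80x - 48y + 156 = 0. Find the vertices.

Group the x- and y-terms: 5(x² + 16x) -4(y² + 12y) = -156
5(x + 8)² -4(y + 6)² = -156 + 320 - 144 = 20
Divide by 20: (x + 8)²/4 - (y + 6)²/5 = 1
Hyperbola, center (-8, -6), transverse axis horizontal; a² = 4, b² = 5.
a = 2. Vertices at (h ± a, k).

(-10, -6) and (-6, -6)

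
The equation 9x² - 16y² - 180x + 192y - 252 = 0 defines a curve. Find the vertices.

(2, 6) and (18, 6)

Group the x- and y-terms: 9(x² - 20x) -16(y² - 12y) = 252
9(x - 10)² -16(y - 6)² = 252 + 900 - 576 = 576
Divide through by 576 to get (x - 10)²/64 - (y - 6)²/36 = 1.
Hyperbola, center (10, 6), transverse axis horizontal; a² = 64, b² = 36.
a = 8. Vertices at (h ± a, k).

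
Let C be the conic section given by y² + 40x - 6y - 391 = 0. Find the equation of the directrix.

Only y is squared. Complete the square in y: (y - 3)² = -40(x - 10).
Vertex (10, 3); 4p = -40 so p = -10. Opens left.
Directrix is the vertical line x = h − p = 10 − (-10) = 20.

x = 20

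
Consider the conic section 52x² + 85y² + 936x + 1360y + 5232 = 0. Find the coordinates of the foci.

(-9 - √33, -8) and (-9 + √33, -8)

52(x² + 18x) + 85(y² + 16y) = -5232
Completing the square gives 52(x + 9)² + 85(y + 8)² = -5232 + 4212 + 5440 = 4420.
Divide through by 4420 to get (x + 9)²/85 + (y + 8)²/52 = 1.
Ellipse, center (-9, -8), major axis horizontal; a² = 85, b² = 52.
c² = a² - b² = 85 - 52 = 33, so c = √33.
Foci lie on the horizontal axis through the center: (h ± c, k).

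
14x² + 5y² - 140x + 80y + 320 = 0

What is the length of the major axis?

2√70

Collect terms: 14(x² - 10x) + 5(y² + 16y) = -320
14(x - 5)² + 5(y + 8)² = -320 + 350 + 320 = 350
Dividing both sides by 350: (x - 5)²/25 + (y + 8)²/70 = 1
Ellipse, center (5, -8), major axis vertical; a² = 70, b² = 25.
a² = 70 so a = √70; the major axis has length 2a = 2√70.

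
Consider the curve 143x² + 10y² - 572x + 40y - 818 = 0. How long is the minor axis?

2√10

143(x² - 4x) + 10(y² + 4y) = 818
Complete the square: 143(x - 2)² + 10(y + 2)² = 818 + 572 + 40 = 1430
Divide through by 1430 to get (x - 2)²/10 + (y + 2)²/143 = 1.
Ellipse, center (2, -2), major axis vertical; a² = 143, b² = 10.
b² = 10 so b = √10; the minor axis has length 2b = 2√10.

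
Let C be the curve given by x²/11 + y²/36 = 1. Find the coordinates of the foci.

Center (0, 0). The larger denominator 36 sits under the y-term, so the major axis is vertical; a² = 36, b² = 11.
c² = a² - b² = 36 - 11 = 25, so c = 5.
Foci lie on the vertical axis through the center: (h, k ± c).

(0, -5) and (0, 5)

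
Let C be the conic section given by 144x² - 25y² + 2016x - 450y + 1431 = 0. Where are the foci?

Group: 144(x² + 14x) -25(y² + 18y) = -1431
Completing the square gives 144(x + 7)² -25(y + 9)² = -1431 + 7056 - 2025 = 3600.
Divide through by 3600 to get (x + 7)²/25 - (y + 9)²/144 = 1.
Hyperbola, center (-7, -9), transverse axis horizontal; a² = 25, b² = 144.
c² = a² + b² = 25 + 144 = 169, so c = 13.
Foci lie on the horizontal axis through the center: (h ± c, k).

(-20, -9) and (6, -9)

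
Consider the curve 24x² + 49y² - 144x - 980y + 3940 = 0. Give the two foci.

(-2, 10) and (8, 10)

24(x² - 6x) + 49(y² - 20y) = -3940
Complete the square: 24(x - 3)² + 49(y - 10)² = -3940 + 216 + 4900 = 1176
Divide by 1176: (x - 3)²/49 + (y - 10)²/24 = 1
Ellipse, center (3, 10), major axis horizontal; a² = 49, b² = 24.
c² = a² - b² = 49 - 24 = 25, so c = 5.
Foci lie on the horizontal axis through the center: (h ± c, k).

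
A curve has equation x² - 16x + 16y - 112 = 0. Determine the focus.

(8, 7)

Only x is squared. Complete the square in x: (x - 8)² = -16(y - 11).
Vertex (8, 11); 4p = -16 so p = -4. Opens down.
Focus is p units from the vertex along the axis: (h, k + p).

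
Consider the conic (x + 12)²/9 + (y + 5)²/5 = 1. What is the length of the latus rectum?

10/3

Center (-12, -5). The larger denominator 9 sits under the x-term, so the major axis is horizontal; a² = 9, b² = 5.
Latus rectum length = 2b²/a = 2·5/3 = 10/3.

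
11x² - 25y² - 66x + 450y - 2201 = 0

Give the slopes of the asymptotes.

√11/5 and -√11/5

Group the x- and y-terms: 11(x² - 6x) -25(y² - 18y) = 2201
Complete the square in x and y: 11(x - 3)² -25(y - 9)² = 2201 + 99 - 2025 = 275
Dividing both sides by 275: (x - 3)²/25 - (y - 9)²/11 = 1
Hyperbola, center (3, 9), transverse axis horizontal; a² = 25, b² = 11.
For a horizontal hyperbola the asymptotes have slope ±b/a.
Here that is ±√11/5.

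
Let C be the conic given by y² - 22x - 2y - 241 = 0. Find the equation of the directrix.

Only y is squared. Complete the square in y: (y - 1)² = 22(x + 11).
Vertex (-11, 1); 4p = 22 so p = 11/2. Opens right.
Directrix is the vertical line x = h − p = -11 − (11/2) = -33/2.

x = -33/2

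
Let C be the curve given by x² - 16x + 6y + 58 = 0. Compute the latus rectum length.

Only x is squared. Complete the square in x: (x - 8)² = -6(y - 1).
Vertex (8, 1); 4p = -6 so p = -3/2. Opens down.
Latus rectum length = |4p| = 6.

6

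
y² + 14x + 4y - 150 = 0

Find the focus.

(15/2, -2)

Only y is squared. Complete the square in y: (y + 2)² = -14(x - 11).
Vertex (11, -2); 4p = -14 so p = -7/2. Opens left.
Focus is p units from the vertex along the axis: (h + p, k).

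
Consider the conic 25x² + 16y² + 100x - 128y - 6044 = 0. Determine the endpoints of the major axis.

(-2, -16) and (-2, 24)

25(x² + 4x) + 16(y² - 8y) = 6044
Completing the square gives 25(x + 2)² + 16(y - 4)² = 6044 + 100 + 256 = 6400.
Dividing both sides by 6400: (x + 2)²/256 + (y - 4)²/400 = 1
Ellipse, center (-2, 4), major axis vertical; a² = 400, b² = 256.
a = 20. Vertices at (h, k ± a).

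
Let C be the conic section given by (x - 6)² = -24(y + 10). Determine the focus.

Vertex (6, -10); 4p = -24 so p = -6. Opens down.
Focus is p units from the vertex along the axis: (h, k + p).

(6, -16)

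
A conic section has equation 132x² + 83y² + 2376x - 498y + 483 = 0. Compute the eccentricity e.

e = 7√33/66

Group the x- and y-terms: 132(x² + 18x) + 83(y² - 6y) = -483
Completing the square gives 132(x + 9)² + 83(y - 3)² = -483 + 10692 + 747 = 10956.
Dividing both sides by 10956: (x + 9)²/83 + (y - 3)²/132 = 1
Ellipse, center (-9, 3), major axis vertical; a² = 132, b² = 83.
c² = a² - b² = 49, so c = 7.
e = c/a = 7/2√33 = 7√33/66.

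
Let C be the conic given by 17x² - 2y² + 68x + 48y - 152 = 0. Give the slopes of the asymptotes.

Group: 17(x² + 4x) -2(y² - 24y) = 152
Completing the square gives 17(x + 2)² -2(y - 12)² = 152 + 68 - 288 = -68.
Divide through by -68 to get (y - 12)²/34 - (x + 2)²/4 = 1.
Hyperbola, center (-2, 12), transverse axis vertical; a² = 34, b² = 4.
For a vertical hyperbola the asymptotes have slope ±a/b.
Here that is ±√34/2.

√34/2 and -√34/2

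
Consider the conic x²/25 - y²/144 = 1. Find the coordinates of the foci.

Center (0, 0). The positive term is the x-term, so the transverse axis is horizontal; a² = 25, b² = 144.
c² = a² + b² = 25 + 144 = 169, so c = 13.
Foci lie on the horizontal axis through the center: (h ± c, k).

(-13, 0) and (13, 0)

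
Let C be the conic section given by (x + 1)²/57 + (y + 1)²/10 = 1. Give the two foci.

Center (-1, -1). The larger denominator 57 sits under the x-term, so the major axis is horizontal; a² = 57, b² = 10.
c² = a² - b² = 57 - 10 = 47, so c = √47.
Foci lie on the horizontal axis through the center: (h ± c, k).

(-1 - √47, -1) and (-1 + √47, -1)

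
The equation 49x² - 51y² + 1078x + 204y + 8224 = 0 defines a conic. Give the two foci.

(-11, -8) and (-11, 12)

Rearranging, 49(x² + 22x) -51(y² - 4y) = -8224.
49(x + 11)² -51(y - 2)² = -8224 + 5929 - 204 = -2499
Divide through by -2499 to get (y - 2)²/49 - (x + 11)²/51 = 1.
Hyperbola, center (-11, 2), transverse axis vertical; a² = 49, b² = 51.
c² = a² + b² = 49 + 51 = 100, so c = 10.
Foci lie on the vertical axis through the center: (h, k ± c).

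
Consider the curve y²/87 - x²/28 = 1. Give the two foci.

(0, 0 - √115) and (0, 0 + √115)

Center (0, 0). The positive term is the y-term, so the transverse axis is vertical; a² = 87, b² = 28.
c² = a² + b² = 87 + 28 = 115, so c = √115.
Foci lie on the vertical axis through the center: (h, k ± c).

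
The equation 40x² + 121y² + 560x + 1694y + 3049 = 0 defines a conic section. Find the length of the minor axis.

Group the x- and y-terms: 40(x² + 14x) + 121(y² + 14y) = -3049
40(x + 7)² + 121(y + 7)² = -3049 + 1960 + 5929 = 4840
Divide through by 4840 to get (x + 7)²/121 + (y + 7)²/40 = 1.
Ellipse, center (-7, -7), major axis horizontal; a² = 121, b² = 40.
b² = 40 so b = 2√10; the minor axis has length 2b = 4√10.

4√10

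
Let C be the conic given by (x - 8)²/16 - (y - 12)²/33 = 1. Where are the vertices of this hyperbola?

(4, 12) and (12, 12)

Center (8, 12). The positive term is the x-term, so the transverse axis is horizontal; a² = 16, b² = 33.
a = 4. Vertices at (h ± a, k).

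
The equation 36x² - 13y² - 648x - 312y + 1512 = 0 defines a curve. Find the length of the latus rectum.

13/3

Group: 36(x² - 18x) -13(y² + 24y) = -1512
36(x - 9)² -13(y + 12)² = -1512 + 2916 - 1872 = -468
Dividing both sides by -468: (y + 12)²/36 - (x - 9)²/13 = 1
Hyperbola, center (9, -12), transverse axis vertical; a² = 36, b² = 13.
Latus rectum length = 2b²/a = 2·13/6 = 13/3.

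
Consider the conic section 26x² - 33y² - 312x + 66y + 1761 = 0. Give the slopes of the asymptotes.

√858/33 and -√858/33

26(x² - 12x) -33(y² - 2y) = -1761
26(x - 6)² -33(y - 1)² = -1761 + 936 - 33 = -858
Dividing both sides by -858: (y - 1)²/26 - (x - 6)²/33 = 1
Hyperbola, center (6, 1), transverse axis vertical; a² = 26, b² = 33.
For a vertical hyperbola the asymptotes have slope ±a/b.
Here that is ±√26/√33 = ±√858/33.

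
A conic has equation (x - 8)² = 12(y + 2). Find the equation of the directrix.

y = -5

Vertex (8, -2); 4p = 12 so p = 3. Opens up.
Directrix is the horizontal line y = k − p = -2 − (3) = -5.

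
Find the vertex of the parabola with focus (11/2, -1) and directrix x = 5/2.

The vertex is the midpoint between the focus and the directrix along the axis of symmetry.
Axis is horizontal (directrix is vertical). Vertex x-coordinate = (11/2 + 5/2)/2 = 4; y-coordinate = -1.

(4, -1)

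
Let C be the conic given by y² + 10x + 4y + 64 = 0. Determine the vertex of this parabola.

Only y is squared. Complete the square in y: (y + 2)² = -10(x + 6).
Vertex (-6, -2); 4p = -10 so p = -5/2. Opens left.

(-6, -2)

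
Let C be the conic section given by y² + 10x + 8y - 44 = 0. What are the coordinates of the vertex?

Only y is squared. Complete the square in y: (y + 4)² = -10(x - 6).
Vertex (6, -4); 4p = -10 so p = -5/2. Opens left.

(6, -4)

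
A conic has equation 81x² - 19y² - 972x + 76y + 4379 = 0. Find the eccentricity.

Group: 81(x² - 12x) -19(y² - 4y) = -4379
Completing the square gives 81(x - 6)² -19(y - 2)² = -4379 + 2916 - 76 = -1539.
Divide by -1539: (y - 2)²/81 - (x - 6)²/19 = 1
Hyperbola, center (6, 2), transverse axis vertical; a² = 81, b² = 19.
c² = a² + b² = 100, so c = 10.
e = c/a = 10/9.

e = 10/9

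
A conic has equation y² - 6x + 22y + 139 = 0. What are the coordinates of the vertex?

Only y is squared. Complete the square in y: (y + 11)² = 6(x - 3).
Vertex (3, -11); 4p = 6 so p = 3/2. Opens right.

(3, -11)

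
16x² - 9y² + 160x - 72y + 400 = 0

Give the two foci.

Collect terms: 16(x² + 10x) -9(y² + 8y) = -400
Completing the square gives 16(x + 5)² -9(y + 4)² = -400 + 400 - 144 = -144.
Dividing both sides by -144: (y + 4)²/16 - (x + 5)²/9 = 1
Hyperbola, center (-5, -4), transverse axis vertical; a² = 16, b² = 9.
c² = a² + b² = 16 + 9 = 25, so c = 5.
Foci lie on the vertical axis through the center: (h, k ± c).

(-5, -9) and (-5, 1)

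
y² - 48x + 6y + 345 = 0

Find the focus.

(19, -3)

Only y is squared. Complete the square in y: (y + 3)² = 48(x - 7).
Vertex (7, -3); 4p = 48 so p = 12. Opens right.
Focus is p units from the vertex along the axis: (h + p, k).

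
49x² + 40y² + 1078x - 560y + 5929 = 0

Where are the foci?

Rearranging, 49(x² + 22x) + 40(y² - 14y) = -5929.
Complete the square: 49(x + 11)² + 40(y - 7)² = -5929 + 5929 + 1960 = 1960
Divide through by 1960 to get (x + 11)²/40 + (y - 7)²/49 = 1.
Ellipse, center (-11, 7), major axis vertical; a² = 49, b² = 40.
c² = a² - b² = 49 - 40 = 9, so c = 3.
Foci lie on the vertical axis through the center: (h, k ± c).

(-11, 4) and (-11, 10)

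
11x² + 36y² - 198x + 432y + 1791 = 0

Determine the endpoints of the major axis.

(3, -6) and (15, -6)

11(x² - 18x) + 36(y² + 12y) = -1791
Completing the square gives 11(x - 9)² + 36(y + 6)² = -1791 + 891 + 1296 = 396.
Divide by 396: (x - 9)²/36 + (y + 6)²/11 = 1
Ellipse, center (9, -6), major axis horizontal; a² = 36, b² = 11.
a = 6. Vertices at (h ± a, k).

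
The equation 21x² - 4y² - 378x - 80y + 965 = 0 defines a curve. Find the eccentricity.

e = 5/2

21(x² - 18x) -4(y² + 20y) = -965
Complete the square in x and y: 21(x - 9)² -4(y + 10)² = -965 + 1701 - 400 = 336
Dividing both sides by 336: (x - 9)²/16 - (y + 10)²/84 = 1
Hyperbola, center (9, -10), transverse axis horizontal; a² = 16, b² = 84.
c² = a² + b² = 100, so c = 10.
e = c/a = 10/4 = 5/2.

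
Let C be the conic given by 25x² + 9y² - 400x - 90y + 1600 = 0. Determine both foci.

(8, 1) and (8, 9)

Group: 25(x² - 16x) + 9(y² - 10y) = -1600
25(x - 8)² + 9(y - 5)² = -1600 + 1600 + 225 = 225
Divide through by 225 to get (x - 8)²/9 + (y - 5)²/25 = 1.
Ellipse, center (8, 5), major axis vertical; a² = 25, b² = 9.
c² = a² - b² = 25 - 9 = 16, so c = 4.
Foci lie on the vertical axis through the center: (h, k ± c).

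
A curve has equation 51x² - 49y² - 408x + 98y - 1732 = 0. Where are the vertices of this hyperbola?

Group the x- and y-terms: 51(x² - 8x) -49(y² - 2y) = 1732
Completing the square gives 51(x - 4)² -49(y - 1)² = 1732 + 816 - 49 = 2499.
Divide through by 2499 to get (x - 4)²/49 - (y - 1)²/51 = 1.
Hyperbola, center (4, 1), transverse axis horizontal; a² = 49, b² = 51.
a = 7. Vertices at (h ± a, k).

(-3, 1) and (11, 1)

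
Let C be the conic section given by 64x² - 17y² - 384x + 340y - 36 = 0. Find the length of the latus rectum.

17/4

Group: 64(x² - 6x) -17(y² - 20y) = 36
Complete the square in x and y: 64(x - 3)² -17(y - 10)² = 36 + 576 - 1700 = -1088
Divide through by -1088 to get (y - 10)²/64 - (x - 3)²/17 = 1.
Hyperbola, center (3, 10), transverse axis vertical; a² = 64, b² = 17.
Latus rectum length = 2b²/a = 2·17/8 = 17/4.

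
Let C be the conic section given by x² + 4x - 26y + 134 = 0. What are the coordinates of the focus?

(-2, 23/2)

Only x is squared. Complete the square in x: (x + 2)² = 26(y - 5).
Vertex (-2, 5); 4p = 26 so p = 13/2. Opens up.
Focus is p units from the vertex along the axis: (h, k + p).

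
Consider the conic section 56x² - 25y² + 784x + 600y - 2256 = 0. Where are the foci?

(-16, 12) and (2, 12)

56(x² + 14x) -25(y² - 24y) = 2256
Complete the square in x and y: 56(x + 7)² -25(y - 12)² = 2256 + 2744 - 3600 = 1400
Dividing both sides by 1400: (x + 7)²/25 - (y - 12)²/56 = 1
Hyperbola, center (-7, 12), transverse axis horizontal; a² = 25, b² = 56.
c² = a² + b² = 25 + 56 = 81, so c = 9.
Foci lie on the horizontal axis through the center: (h ± c, k).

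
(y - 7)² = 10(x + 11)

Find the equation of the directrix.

Vertex (-11, 7); 4p = 10 so p = 5/2. Opens right.
Directrix is the vertical line x = h − p = -11 − (5/2) = -27/2.

x = -27/2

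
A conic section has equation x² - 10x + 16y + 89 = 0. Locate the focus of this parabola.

(5, -8)

Only x is squared. Complete the square in x: (x - 5)² = -16(y + 4).
Vertex (5, -4); 4p = -16 so p = -4. Opens down.
Focus is p units from the vertex along the axis: (h, k + p).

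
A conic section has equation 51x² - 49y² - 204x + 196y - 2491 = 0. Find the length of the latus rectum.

Collect terms: 51(x² - 4x) -49(y² - 4y) = 2491
Completing the square gives 51(x - 2)² -49(y - 2)² = 2491 + 204 - 196 = 2499.
Dividing both sides by 2499: (x - 2)²/49 - (y - 2)²/51 = 1
Hyperbola, center (2, 2), transverse axis horizontal; a² = 49, b² = 51.
Latus rectum length = 2b²/a = 2·51/7 = 102/7.

102/7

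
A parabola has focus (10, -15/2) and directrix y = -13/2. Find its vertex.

(10, -7)

The vertex is the midpoint between the focus and the directrix along the axis of symmetry.
Axis is vertical (directrix is horizontal). Vertex y-coordinate = (-15/2 + (-13/2))/2 = -7; x-coordinate = 10.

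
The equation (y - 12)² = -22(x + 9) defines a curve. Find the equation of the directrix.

x = -7/2

Vertex (-9, 12); 4p = -22 so p = -11/2. Opens left.
Directrix is the vertical line x = h − p = -9 − (-11/2) = -7/2.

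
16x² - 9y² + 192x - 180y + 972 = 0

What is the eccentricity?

e = 5/4

Rearranging, 16(x² + 12x) -9(y² + 20y) = -972.
Complete the square in x and y: 16(x + 6)² -9(y + 10)² = -972 + 576 - 900 = -1296
Dividing both sides by -1296: (y + 10)²/144 - (x + 6)²/81 = 1
Hyperbola, center (-6, -10), transverse axis vertical; a² = 144, b² = 81.
c² = a² + b² = 225, so c = 15.
e = c/a = 15/12 = 5/4.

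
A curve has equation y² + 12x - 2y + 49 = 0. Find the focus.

(-7, 1)

Only y is squared. Complete the square in y: (y - 1)² = -12(x + 4).
Vertex (-4, 1); 4p = -12 so p = -3. Opens left.
Focus is p units from the vertex along the axis: (h + p, k).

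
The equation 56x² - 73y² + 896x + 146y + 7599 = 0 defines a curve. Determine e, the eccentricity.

Collect terms: 56(x² + 16x) -73(y² - 2y) = -7599
Complete the square in x and y: 56(x + 8)² -73(y - 1)² = -7599 + 3584 - 73 = -4088
Divide by -4088: (y - 1)²/56 - (x + 8)²/73 = 1
Hyperbola, center (-8, 1), transverse axis vertical; a² = 56, b² = 73.
c² = a² + b² = 129, so c = √129.
e = c/a = √129/2√14 = √1806/28.

e = √1806/28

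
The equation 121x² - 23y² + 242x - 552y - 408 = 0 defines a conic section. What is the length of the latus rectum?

Group: 121(x² + 2x) -23(y² + 24y) = 408
Complete the square in x and y: 121(x + 1)² -23(y + 12)² = 408 + 121 - 3312 = -2783
Divide through by -2783 to get (y + 12)²/121 - (x + 1)²/23 = 1.
Hyperbola, center (-1, -12), transverse axis vertical; a² = 121, b² = 23.
Latus rectum length = 2b²/a = 2·23/11 = 46/11.

46/11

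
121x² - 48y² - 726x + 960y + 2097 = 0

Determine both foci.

Group: 121(x² - 6x) -48(y² - 20y) = -2097
Complete the square in x and y: 121(x - 3)² -48(y - 10)² = -2097 + 1089 - 4800 = -5808
Divide through by -5808 to get (y - 10)²/121 - (x - 3)²/48 = 1.
Hyperbola, center (3, 10), transverse axis vertical; a² = 121, b² = 48.
c² = a² + b² = 121 + 48 = 169, so c = 13.
Foci lie on the vertical axis through the center: (h, k ± c).

(3, -3) and (3, 23)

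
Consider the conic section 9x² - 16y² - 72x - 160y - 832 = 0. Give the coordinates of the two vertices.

(-4, -5) and (12, -5)

9(x² - 8x) -16(y² + 10y) = 832
9(x - 4)² -16(y + 5)² = 832 + 144 - 400 = 576
Dividing both sides by 576: (x - 4)²/64 - (y + 5)²/36 = 1
Hyperbola, center (4, -5), transverse axis horizontal; a² = 64, b² = 36.
a = 8. Vertices at (h ± a, k).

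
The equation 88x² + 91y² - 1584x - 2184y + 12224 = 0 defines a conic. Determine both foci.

Collect terms: 88(x² - 18x) + 91(y² - 24y) = -12224
88(x - 9)² + 91(y - 12)² = -12224 + 7128 + 13104 = 8008
Dividing both sides by 8008: (x - 9)²/91 + (y - 12)²/88 = 1
Ellipse, center (9, 12), major axis horizontal; a² = 91, b² = 88.
c² = a² - b² = 91 - 88 = 3, so c = √3.
Foci lie on the horizontal axis through the center: (h ± c, k).

(9 - √3, 12) and (9 + √3, 12)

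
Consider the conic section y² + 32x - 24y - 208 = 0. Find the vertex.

Only y is squared. Complete the square in y: (y - 12)² = -32(x - 11).
Vertex (11, 12); 4p = -32 so p = -8. Opens left.

(11, 12)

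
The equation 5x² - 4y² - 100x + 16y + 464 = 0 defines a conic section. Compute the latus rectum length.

Group the x- and y-terms: 5(x² - 20x) -4(y² - 4y) = -464
Completing the square gives 5(x - 10)² -4(y - 2)² = -464 + 500 - 16 = 20.
Dividing both sides by 20: (x - 10)²/4 - (y - 2)²/5 = 1
Hyperbola, center (10, 2), transverse axis horizontal; a² = 4, b² = 5.
Latus rectum length = 2b²/a = 2·5/2 = 5.

5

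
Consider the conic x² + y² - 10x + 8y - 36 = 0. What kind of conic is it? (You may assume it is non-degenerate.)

No xy term. Coefficients of x² and y² are A = 1, C = 1.
A = C (same sign) ⇒ circle.

circle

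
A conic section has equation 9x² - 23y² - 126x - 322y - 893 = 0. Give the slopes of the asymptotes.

Collect terms: 9(x² - 14x) -23(y² + 14y) = 893
Completing the square gives 9(x - 7)² -23(y + 7)² = 893 + 441 - 1127 = 207.
Dividing both sides by 207: (x - 7)²/23 - (y + 7)²/9 = 1
Hyperbola, center (7, -7), transverse axis horizontal; a² = 23, b² = 9.
For a horizontal hyperbola the asymptotes have slope ±b/a.
Here that is ±3/√23 = ±3√23/23.

3√23/23 and -3√23/23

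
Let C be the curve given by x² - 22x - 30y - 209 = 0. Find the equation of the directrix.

y = -37/2

Only x is squared. Complete the square in x: (x - 11)² = 30(y + 11).
Vertex (11, -11); 4p = 30 so p = 15/2. Opens up.
Directrix is the horizontal line y = k − p = -11 − (15/2) = -37/2.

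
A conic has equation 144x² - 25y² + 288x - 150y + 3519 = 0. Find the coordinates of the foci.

(-1, -16) and (-1, 10)

144(x² + 2x) -25(y² + 6y) = -3519
Complete the square: 144(x + 1)² -25(y + 3)² = -3519 + 144 - 225 = -3600
Dividing both sides by -3600: (y + 3)²/144 - (x + 1)²/25 = 1
Hyperbola, center (-1, -3), transverse axis vertical; a² = 144, b² = 25.
c² = a² + b² = 144 + 25 = 169, so c = 13.
Foci lie on the vertical axis through the center: (h, k ± c).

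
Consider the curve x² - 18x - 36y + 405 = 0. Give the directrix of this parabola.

Only x is squared. Complete the square in x: (x - 9)² = 36(y - 9).
Vertex (9, 9); 4p = 36 so p = 9. Opens up.
Directrix is the horizontal line y = k − p = 9 − (9) = 0.

y = 0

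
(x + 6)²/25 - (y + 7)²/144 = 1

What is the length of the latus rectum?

Center (-6, -7). The positive term is the x-term, so the transverse axis is horizontal; a² = 25, b² = 144.
Latus rectum length = 2b²/a = 2·144/5 = 288/5.

288/5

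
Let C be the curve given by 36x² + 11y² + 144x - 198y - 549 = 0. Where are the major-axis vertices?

Group the x- and y-terms: 36(x² + 4x) + 11(y² - 18y) = 549
36(x + 2)² + 11(y - 9)² = 549 + 144 + 891 = 1584
Divide through by 1584 to get (x + 2)²/44 + (y - 9)²/144 = 1.
Ellipse, center (-2, 9), major axis vertical; a² = 144, b² = 44.
a = 12. Vertices at (h, k ± a).

(-2, -3) and (-2, 21)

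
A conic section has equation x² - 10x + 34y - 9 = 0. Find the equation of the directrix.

y = 19/2

Only x is squared. Complete the square in x: (x - 5)² = -34(y - 1).
Vertex (5, 1); 4p = -34 so p = -17/2. Opens down.
Directrix is the horizontal line y = k − p = 1 − (-17/2) = 19/2.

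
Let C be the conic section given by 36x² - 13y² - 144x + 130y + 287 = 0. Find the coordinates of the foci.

(2, -2) and (2, 12)

Group: 36(x² - 4x) -13(y² - 10y) = -287
Completing the square gives 36(x - 2)² -13(y - 5)² = -287 + 144 - 325 = -468.
Divide by -468: (y - 5)²/36 - (x - 2)²/13 = 1
Hyperbola, center (2, 5), transverse axis vertical; a² = 36, b² = 13.
c² = a² + b² = 36 + 13 = 49, so c = 7.
Foci lie on the vertical axis through the center: (h, k ± c).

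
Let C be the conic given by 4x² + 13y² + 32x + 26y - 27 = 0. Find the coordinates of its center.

Rearranging, 4(x² + 8x) + 13(y² + 2y) = 27.
4(x + 4)² + 13(y + 1)² = 27 + 64 + 13 = 104
Divide through by 104 to get (x + 4)²/26 + (y + 1)²/8 = 1.
Ellipse with center (-4, -1).

(-4, -1)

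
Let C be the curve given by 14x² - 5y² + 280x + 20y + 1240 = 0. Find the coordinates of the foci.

Rearranging, 14(x² + 20x) -5(y² - 4y) = -1240.
Complete the square: 14(x + 10)² -5(y - 2)² = -1240 + 1400 - 20 = 140
Divide through by 140 to get (x + 10)²/10 - (y - 2)²/28 = 1.
Hyperbola, center (-10, 2), transverse axis horizontal; a² = 10, b² = 28.
c² = a² + b² = 10 + 28 = 38, so c = √38.
Foci lie on the horizontal axis through the center: (h ± c, k).

(-10 - √38, 2) and (-10 + √38, 2)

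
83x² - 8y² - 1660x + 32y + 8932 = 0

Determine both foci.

(10, 2 - √91) and (10, 2 + √91)

83(x² - 20x) -8(y² - 4y) = -8932
Completing the square gives 83(x - 10)² -8(y - 2)² = -8932 + 8300 - 32 = -664.
Divide through by -664 to get (y - 2)²/83 - (x - 10)²/8 = 1.
Hyperbola, center (10, 2), transverse axis vertical; a² = 83, b² = 8.
c² = a² + b² = 83 + 8 = 91, so c = √91.
Foci lie on the vertical axis through the center: (h, k ± c).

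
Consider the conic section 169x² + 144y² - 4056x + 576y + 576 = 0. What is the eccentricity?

Collect terms: 169(x² - 24x) + 144(y² + 4y) = -576
Complete the square in x and y: 169(x - 12)² + 144(y + 2)² = -576 + 24336 + 576 = 24336
Dividing both sides by 24336: (x - 12)²/144 + (y + 2)²/169 = 1
Ellipse, center (12, -2), major axis vertical; a² = 169, b² = 144.
c² = a² - b² = 25, so c = 5.
e = c/a = 5/13.

e = 5/13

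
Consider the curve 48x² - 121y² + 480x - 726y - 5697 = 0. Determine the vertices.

(-16, -3) and (6, -3)

Group: 48(x² + 10x) -121(y² + 6y) = 5697
Completing the square gives 48(x + 5)² -121(y + 3)² = 5697 + 1200 - 1089 = 5808.
Dividing both sides by 5808: (x + 5)²/121 - (y + 3)²/48 = 1
Hyperbola, center (-5, -3), transverse axis horizontal; a² = 121, b² = 48.
a = 11. Vertices at (h ± a, k).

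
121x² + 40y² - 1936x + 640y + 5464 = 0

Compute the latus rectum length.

80/11

Collect terms: 121(x² - 16x) + 40(y² + 16y) = -5464
Complete the square in x and y: 121(x - 8)² + 40(y + 8)² = -5464 + 7744 + 2560 = 4840
Divide through by 4840 to get (x - 8)²/40 + (y + 8)²/121 = 1.
Ellipse, center (8, -8), major axis vertical; a² = 121, b² = 40.
Latus rectum length = 2b²/a = 2·40/11 = 80/11.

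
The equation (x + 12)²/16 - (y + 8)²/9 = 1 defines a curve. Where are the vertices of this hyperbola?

Center (-12, -8). The positive term is the x-term, so the transverse axis is horizontal; a² = 16, b² = 9.
a = 4. Vertices at (h ± a, k).

(-16, -8) and (-8, -8)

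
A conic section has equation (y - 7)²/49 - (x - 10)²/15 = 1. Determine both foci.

(10, -1) and (10, 15)

Center (10, 7). The positive term is the y-term, so the transverse axis is vertical; a² = 49, b² = 15.
c² = a² + b² = 49 + 15 = 64, so c = 8.
Foci lie on the vertical axis through the center: (h, k ± c).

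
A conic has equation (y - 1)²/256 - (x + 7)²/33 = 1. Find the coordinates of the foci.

(-7, -16) and (-7, 18)

Center (-7, 1). The positive term is the y-term, so the transverse axis is vertical; a² = 256, b² = 33.
c² = a² + b² = 256 + 33 = 289, so c = 17.
Foci lie on the vertical axis through the center: (h, k ± c).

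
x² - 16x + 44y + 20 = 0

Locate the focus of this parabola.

(8, -10)

Only x is squared. Complete the square in x: (x - 8)² = -44(y - 1).
Vertex (8, 1); 4p = -44 so p = -11. Opens down.
Focus is p units from the vertex along the axis: (h, k + p).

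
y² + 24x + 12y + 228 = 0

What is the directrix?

Only y is squared. Complete the square in y: (y + 6)² = -24(x + 8).
Vertex (-8, -6); 4p = -24 so p = -6. Opens left.
Directrix is the vertical line x = h − p = -8 − (-6) = -2.

x = -2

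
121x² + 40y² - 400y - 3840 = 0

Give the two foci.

Group the x- and y-terms: 121x² + 40(y² - 10y) = 3840
Completing the square gives 121x² + 40(y - 5)² = 3840 + 0 + 1000 = 4840.
Dividing both sides by 4840: x²/40 + (y - 5)²/121 = 1
Ellipse, center (0, 5), major axis vertical; a² = 121, b² = 40.
c² = a² - b² = 121 - 40 = 81, so c = 9.
Foci lie on the vertical axis through the center: (h, k ± c).

(0, -4) and (0, 14)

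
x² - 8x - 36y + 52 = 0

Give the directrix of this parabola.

y = -8

Only x is squared. Complete the square in x: (x - 4)² = 36(y - 1).
Vertex (4, 1); 4p = 36 so p = 9. Opens up.
Directrix is the horizontal line y = k − p = 1 − (9) = -8.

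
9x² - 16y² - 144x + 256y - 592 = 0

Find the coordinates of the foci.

Rearranging, 9(x² - 16x) -16(y² - 16y) = 592.
Complete the square in x and y: 9(x - 8)² -16(y - 8)² = 592 + 576 - 1024 = 144
Dividing both sides by 144: (x - 8)²/16 - (y - 8)²/9 = 1
Hyperbola, center (8, 8), transverse axis horizontal; a² = 16, b² = 9.
c² = a² + b² = 16 + 9 = 25, so c = 5.
Foci lie on the horizontal axis through the center: (h ± c, k).

(3, 8) and (13, 8)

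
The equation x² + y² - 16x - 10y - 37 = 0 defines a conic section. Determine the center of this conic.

Rearranging, (x² - 16x) + (y² - 10y) = 37.
(x - 8)² + (y - 5)² = 37 + 64 + 25 = 126
So (x - 8)² + (y - 5)² = 126.
Circle centered at (8, 5) with r² = 126.

(8, 5)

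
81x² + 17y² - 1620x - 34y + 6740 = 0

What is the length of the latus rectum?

34/9

Collect terms: 81(x² - 20x) + 17(y² - 2y) = -6740
Complete the square in x and y: 81(x - 10)² + 17(y - 1)² = -6740 + 8100 + 17 = 1377
Divide through by 1377 to get (x - 10)²/17 + (y - 1)²/81 = 1.
Ellipse, center (10, 1), major axis vertical; a² = 81, b² = 17.
Latus rectum length = 2b²/a = 2·17/9 = 34/9.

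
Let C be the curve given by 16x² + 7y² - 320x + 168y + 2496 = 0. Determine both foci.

Group the x- and y-terms: 16(x² - 20x) + 7(y² + 24y) = -2496
Completing the square gives 16(x - 10)² + 7(y + 12)² = -2496 + 1600 + 1008 = 112.
Divide through by 112 to get (x - 10)²/7 + (y + 12)²/16 = 1.
Ellipse, center (10, -12), major axis vertical; a² = 16, b² = 7.
c² = a² - b² = 16 - 7 = 9, so c = 3.
Foci lie on the vertical axis through the center: (h, k ± c).

(10, -15) and (10, -9)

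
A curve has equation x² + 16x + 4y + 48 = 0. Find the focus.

(-8, 3)

Only x is squared. Complete the square in x: (x + 8)² = -4(y - 4).
Vertex (-8, 4); 4p = -4 so p = -1. Opens down.
Focus is p units from the vertex along the axis: (h, k + p).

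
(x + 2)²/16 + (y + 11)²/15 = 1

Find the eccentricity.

e = 1/4

Center (-2, -11). The larger denominator 16 sits under the x-term, so the major axis is horizontal; a² = 16, b² = 15.
c² = a² - b² = 1, so c = 1.
e = c/a = 1/4.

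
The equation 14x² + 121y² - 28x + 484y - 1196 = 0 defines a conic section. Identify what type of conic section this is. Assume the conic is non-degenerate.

ellipse

No xy term. Coefficients of x² and y² are A = 14, C = 121.
A and C have the same sign but A ≠ C ⇒ ellipse.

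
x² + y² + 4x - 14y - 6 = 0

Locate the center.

(-2, 7)

Collect terms: (x² + 4x) + (y² - 14y) = 6
Completing the square gives (x + 2)² + (y - 7)² = 6 + 4 + 49 = 59.
So (x + 2)² + (y - 7)² = 59.
Circle centered at (-2, 7) with r² = 59.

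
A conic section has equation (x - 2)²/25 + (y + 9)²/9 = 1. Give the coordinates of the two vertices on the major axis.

(-3, -9) and (7, -9)

Center (2, -9). The larger denominator 25 sits under the x-term, so the major axis is horizontal; a² = 25, b² = 9.
a = 5. Vertices at (h ± a, k).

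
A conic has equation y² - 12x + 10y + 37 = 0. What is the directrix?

Only y is squared. Complete the square in y: (y + 5)² = 12(x - 1).
Vertex (1, -5); 4p = 12 so p = 3. Opens right.
Directrix is the vertical line x = h − p = 1 − (3) = -2.

x = -2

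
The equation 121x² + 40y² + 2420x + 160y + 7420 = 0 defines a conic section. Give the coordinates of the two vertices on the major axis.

(-10, -13) and (-10, 9)

121(x² + 20x) + 40(y² + 4y) = -7420
Completing the square gives 121(x + 10)² + 40(y + 2)² = -7420 + 12100 + 160 = 4840.
Dividing both sides by 4840: (x + 10)²/40 + (y + 2)²/121 = 1
Ellipse, center (-10, -2), major axis vertical; a² = 121, b² = 40.
a = 11. Vertices at (h, k ± a).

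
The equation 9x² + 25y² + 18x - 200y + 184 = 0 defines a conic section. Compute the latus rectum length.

18/5

Group the x- and y-terms: 9(x² + 2x) + 25(y² - 8y) = -184
9(x + 1)² + 25(y - 4)² = -184 + 9 + 400 = 225
Dividing both sides by 225: (x + 1)²/25 + (y - 4)²/9 = 1
Ellipse, center (-1, 4), major axis horizontal; a² = 25, b² = 9.
Latus rectum length = 2b²/a = 2·9/5 = 18/5.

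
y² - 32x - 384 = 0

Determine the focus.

Only y is squared. Complete the square in y: y² = 32(x + 12).
Vertex (-12, 0); 4p = 32 so p = 8. Opens right.
Focus is p units from the vertex along the axis: (h + p, k).

(-4, 0)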